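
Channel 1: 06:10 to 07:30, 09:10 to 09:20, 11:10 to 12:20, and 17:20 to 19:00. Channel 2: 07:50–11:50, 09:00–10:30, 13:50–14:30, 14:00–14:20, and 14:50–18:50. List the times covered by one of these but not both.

B, merged: 07:50–11:50, 13:50–14:30, 14:50–18:50.
A \ B = 06:10–07:30, 11:50–12:20, 18:50–19:00.
B \ A = 07:50–09:10, 09:20–11:10, 13:50–14:30, 14:50–17:20.
Union of the two gives the symmetric difference.

06:10–07:30, 07:50–09:10, 09:20–11:10, 11:50–12:20, 13:50–14:30, 14:50–17:20, 18:50–19:00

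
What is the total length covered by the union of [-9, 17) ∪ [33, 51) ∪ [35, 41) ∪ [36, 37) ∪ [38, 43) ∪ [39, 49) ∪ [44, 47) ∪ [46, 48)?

44

Merged: [-9, 17), [33, 51).
Lengths: 26 + 18 = 44.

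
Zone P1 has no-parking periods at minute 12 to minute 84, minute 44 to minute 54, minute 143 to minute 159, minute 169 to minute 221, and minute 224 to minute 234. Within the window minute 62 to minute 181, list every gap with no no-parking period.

The merged coverage is minute 12 to minute 84, minute 143 to minute 159, minute 169 to minute 221, minute 224 to minute 234.
Gaps within minute 62 to minute 181: minute 84 to minute 143, minute 159 to minute 169.

minute 84 to minute 143, minute 159 to minute 169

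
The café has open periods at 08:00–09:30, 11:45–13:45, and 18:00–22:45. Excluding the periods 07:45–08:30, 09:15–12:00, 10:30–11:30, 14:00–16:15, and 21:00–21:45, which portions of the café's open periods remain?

08:30–09:15, 12:00–13:45, 18:00–21:00, 21:45–22:45

Merge the second list: 07:45–08:30, 09:15–12:00, 14:00–16:15, 21:00–21:45.
08:00–09:30 \ B = 08:30–09:15.
11:45–13:45 \ B = 12:00–13:45.
18:00–22:45 \ B = 18:00–21:00, 21:45–22:45.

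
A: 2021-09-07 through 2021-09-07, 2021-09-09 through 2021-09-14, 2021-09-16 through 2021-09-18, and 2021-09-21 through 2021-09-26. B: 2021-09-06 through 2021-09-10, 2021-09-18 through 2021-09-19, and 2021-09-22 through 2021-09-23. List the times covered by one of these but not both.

2021-09-06 through 2021-09-06, 2021-09-08 through 2021-09-08, 2021-09-11 through 2021-09-14, 2021-09-16 through 2021-09-17, 2021-09-19 through 2021-09-19, 2021-09-21 through 2021-09-21, 2021-09-24 through 2021-09-26

A but not B: 2021-09-11 through 2021-09-14, 2021-09-16 through 2021-09-17, 2021-09-21 through 2021-09-21, 2021-09-24 through 2021-09-26.
B but not A: 2021-09-06 through 2021-09-06, 2021-09-08 through 2021-09-08, 2021-09-19 through 2021-09-19.
Combining gives A △ B.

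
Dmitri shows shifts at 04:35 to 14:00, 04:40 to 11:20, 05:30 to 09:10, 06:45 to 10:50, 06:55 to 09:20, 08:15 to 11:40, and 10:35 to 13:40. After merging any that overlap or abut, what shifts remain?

04:35-14:00

04:40-11:20 overlaps/touches 04:35-14:00 → extend to 04:35-14:00.
05:30-09:10 overlaps/touches 04:35-14:00 → extend to 04:35-14:00.
06:45-10:50 overlaps/touches 04:35-14:00 → extend to 04:35-14:00.
06:55-09:20 overlaps/touches 04:35-14:00 → extend to 04:35-14:00.
08:15-11:40 overlaps/touches 04:35-14:00 → extend to 04:35-14:00.
10:35-13:40 overlaps/touches 04:35-14:00 → extend to 04:35-14:00.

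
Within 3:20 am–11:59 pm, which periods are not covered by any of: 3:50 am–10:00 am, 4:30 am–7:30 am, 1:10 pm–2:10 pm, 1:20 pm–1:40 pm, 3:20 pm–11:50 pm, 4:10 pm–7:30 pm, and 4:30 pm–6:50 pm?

3:20 am–3:50 am, 10:00 am–1:10 pm, 2:10 pm–3:20 pm, 11:50 pm–11:59 pm

After merging, the occupied span is 3:50 am–10:00 am, 1:10 pm–2:10 pm, 3:20 pm–11:50 pm.
Gaps within 3:20 am–11:59 pm: 3:20 am–3:50 am, 10:00 am–1:10 pm, 2:10 pm–3:20 pm, 11:50 pm–11:59 pm.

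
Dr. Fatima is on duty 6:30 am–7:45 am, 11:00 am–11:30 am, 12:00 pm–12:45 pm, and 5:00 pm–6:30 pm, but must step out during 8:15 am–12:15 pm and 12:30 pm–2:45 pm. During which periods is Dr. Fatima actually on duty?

6:30 am-7:45 am, 12:15 pm-12:30 pm, 5:00 pm-6:30 pm

6:30 am-7:45 am: no B overlap → unchanged.
11:00 am-11:30 am: fully covered by B → removed.
12:00 pm-12:45 pm minus B → 12:15 pm-12:30 pm.
5:00 pm-6:30 pm: no B overlap → unchanged.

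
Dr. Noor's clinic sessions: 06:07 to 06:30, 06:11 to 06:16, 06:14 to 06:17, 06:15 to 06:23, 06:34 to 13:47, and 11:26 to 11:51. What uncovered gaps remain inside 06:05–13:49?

The merged coverage is 06:07–06:30, 06:34–13:47.
Gaps within 06:05–13:49: 06:05–06:07, 06:30–06:34, 13:47–13:49.

06:05–06:07, 06:30–06:34, 13:47–13:49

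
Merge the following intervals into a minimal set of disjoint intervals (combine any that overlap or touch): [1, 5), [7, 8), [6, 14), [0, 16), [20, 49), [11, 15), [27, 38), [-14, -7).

Sort by start: [-14, -7), [0, 16), [1, 5), [6, 14), [7, 8), [11, 15), [20, 49), [27, 38).
[0, 16) is disjoint → start new block.
[1, 5) overlaps/touches [0, 16) → extend to [0, 16).
[6, 14) overlaps/touches [0, 16) → extend to [0, 16).
[7, 8) overlaps/touches [0, 16) → extend to [0, 16).
[11, 15) overlaps/touches [0, 16) → extend to [0, 16).
[20, 49) is disjoint → start new block.
[27, 38) overlaps/touches [20, 49) → extend to [20, 49).

[-14, -7) ∪ [0, 16) ∪ [20, 49)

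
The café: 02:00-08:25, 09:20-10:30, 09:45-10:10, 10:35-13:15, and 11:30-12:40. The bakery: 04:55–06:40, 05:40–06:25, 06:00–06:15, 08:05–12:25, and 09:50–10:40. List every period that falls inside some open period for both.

04:55–06:40, 08:05–08:25, 09:20–10:30, 10:35–12:25

Merge the first list: 02:00–08:25, 09:20–10:30, 10:35–13:15.
Merge the second list: 04:55–06:40, 08:05–12:25.
02:00–08:25 meets the second set on 04:55–06:40, 08:05–08:25.
09:20–10:30 meets the second set on 09:20–10:30.
10:35–13:15 meets the second set on 10:35–12:25.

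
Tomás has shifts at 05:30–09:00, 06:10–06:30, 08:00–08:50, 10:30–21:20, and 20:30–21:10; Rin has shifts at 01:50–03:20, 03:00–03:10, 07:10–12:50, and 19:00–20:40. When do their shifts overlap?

First set merges to 05:30-09:00, 10:30-21:20.
Second set merges to 01:50-03:20, 07:10-12:50, 19:00-20:40.
05:30-09:00 ∩ B → 07:10-09:00.
10:30-21:20 ∩ B → 10:30-12:50, 19:00-20:40.

07:10-09:00, 10:30-12:50, 19:00-20:40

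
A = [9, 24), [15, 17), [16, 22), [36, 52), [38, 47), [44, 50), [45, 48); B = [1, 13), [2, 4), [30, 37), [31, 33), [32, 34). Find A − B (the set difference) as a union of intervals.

[13, 24) ∪ [37, 52)

A, merged: [9, 24), [36, 52).
B, merged: [1, 13), [30, 37).
[9, 24) minus B → [13, 24).
[36, 52) minus B → [37, 52).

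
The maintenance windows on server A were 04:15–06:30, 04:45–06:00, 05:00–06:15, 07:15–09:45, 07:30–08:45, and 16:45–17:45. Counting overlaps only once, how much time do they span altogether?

Merged: 04:15–06:30, 07:15–09:45, 16:45–17:45.
Lengths: 2 h 15 min + 2 h 30 min + 1 h = 5 h 45 min.

5 h 45 min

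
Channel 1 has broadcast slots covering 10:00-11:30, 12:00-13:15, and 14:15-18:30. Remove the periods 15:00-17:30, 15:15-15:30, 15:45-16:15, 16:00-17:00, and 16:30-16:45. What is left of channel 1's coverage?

Second set merges to 15:00–17:30.
10:00–11:30 is untouched.
12:00–13:15 is untouched.
14:15–18:30 with B removed leaves 14:15–15:00, 17:30–18:30.

10:00–11:30, 12:00–13:15, 14:15–15:00, 17:30–18:30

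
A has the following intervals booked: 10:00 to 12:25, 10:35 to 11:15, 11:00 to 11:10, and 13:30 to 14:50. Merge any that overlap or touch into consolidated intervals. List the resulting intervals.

10:00-12:25, 13:30-14:50

10:35-11:15 overlaps/touches 10:00-12:25 → extend to 10:00-12:25.
11:00-11:10 overlaps/touches 10:00-12:25 → extend to 10:00-12:25.
13:30-14:50 is disjoint → start new block.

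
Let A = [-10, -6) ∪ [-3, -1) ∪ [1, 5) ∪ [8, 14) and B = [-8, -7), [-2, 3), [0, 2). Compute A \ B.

[-10, -8) ∪ [-7, -6) ∪ [-3, -2) ∪ [3, 5) ∪ [8, 14)

B, merged: [-8, -7), [-2, 3).
[-10, -6) \ B = [-10, -8), [-7, -6).
[-3, -1) \ B = [-3, -2).
[1, 5) \ B = [3, 5).
[8, 14): nothing removed.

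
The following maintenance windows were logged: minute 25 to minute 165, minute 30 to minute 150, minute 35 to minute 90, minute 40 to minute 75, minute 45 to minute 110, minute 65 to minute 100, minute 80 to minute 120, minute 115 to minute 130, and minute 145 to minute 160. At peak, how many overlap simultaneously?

Walk the sorted start/end points keeping a running depth.
The depth first hits 6 at minute 65.

6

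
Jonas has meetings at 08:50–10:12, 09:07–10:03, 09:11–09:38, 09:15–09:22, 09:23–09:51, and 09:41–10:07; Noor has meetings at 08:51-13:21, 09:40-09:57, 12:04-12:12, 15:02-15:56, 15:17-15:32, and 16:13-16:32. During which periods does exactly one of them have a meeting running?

08:50-08:51, 10:12-13:21, 15:02-15:56, 16:13-16:32

Merge the first list: 08:50-10:12.
Merge the second list: 08:51-13:21, 15:02-15:56, 16:13-16:32.
A \ B = 08:50-08:51.
B \ A = 10:12-13:21, 15:02-15:56, 16:13-16:32.
Union of the two gives the symmetric difference.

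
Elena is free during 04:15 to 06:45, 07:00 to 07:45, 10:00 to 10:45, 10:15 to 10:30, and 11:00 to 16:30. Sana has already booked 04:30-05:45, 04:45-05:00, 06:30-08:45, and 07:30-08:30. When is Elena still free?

04:15–04:30, 05:45–06:30, 10:00–10:45, 11:00–16:30

First set merges to 04:15–06:45, 07:00–07:45, 10:00–10:45, 11:00–16:30.
Second set merges to 04:30–05:45, 06:30–08:45.
04:15–06:45 \ B = 04:15–04:30, 05:45–06:30.
07:00–07:45: entirely removed.
10:00–10:45: nothing removed.
11:00–16:30: nothing removed.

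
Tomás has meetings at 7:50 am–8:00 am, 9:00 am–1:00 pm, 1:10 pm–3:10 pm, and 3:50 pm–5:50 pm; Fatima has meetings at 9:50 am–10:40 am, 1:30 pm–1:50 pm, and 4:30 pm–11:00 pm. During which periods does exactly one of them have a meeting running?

A but not B: 7:50 am-8:00 am, 9:00 am-9:50 am, 10:40 am-1:00 pm, 1:10 pm-1:30 pm, 1:50 pm-3:10 pm, 3:50 pm-4:30 pm.
B but not A: 5:50 pm-11:00 pm.
Combining gives A △ B.

7:50 am-8:00 am, 9:00 am-9:50 am, 10:40 am-1:00 pm, 1:10 pm-1:30 pm, 1:50 pm-3:10 pm, 3:50 pm-4:30 pm, 5:50 pm-11:00 pm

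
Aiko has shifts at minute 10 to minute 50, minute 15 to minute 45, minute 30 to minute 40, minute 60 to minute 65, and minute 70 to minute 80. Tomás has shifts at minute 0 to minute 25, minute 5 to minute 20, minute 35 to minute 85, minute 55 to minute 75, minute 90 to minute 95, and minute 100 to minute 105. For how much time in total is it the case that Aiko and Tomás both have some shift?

First set merges to minute 10 to minute 50, minute 60 to minute 65, minute 70 to minute 80.
Second set merges to minute 0 to minute 25, minute 35 to minute 85, minute 90 to minute 95, minute 100 to minute 105.
A ∩ B = minute 10 to minute 25, minute 35 to minute 50, minute 60 to minute 65, minute 70 to minute 80.
Total: 15 minutes + 15 minutes + 5 minutes + 10 minutes = 45 minutes.

45 minutes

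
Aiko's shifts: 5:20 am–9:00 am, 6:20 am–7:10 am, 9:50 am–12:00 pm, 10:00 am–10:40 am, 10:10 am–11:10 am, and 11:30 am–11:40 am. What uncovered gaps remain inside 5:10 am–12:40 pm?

After merging, the occupied span is 5:20 am-9:00 am, 9:50 am-12:00 pm.
Uncovered inside 5:10 am-12:40 pm: 5:10 am-5:20 am, 9:00 am-9:50 am, 12:00 pm-12:40 pm.

5:10 am-5:20 am, 9:00 am-9:50 am, 12:00 pm-12:40 pm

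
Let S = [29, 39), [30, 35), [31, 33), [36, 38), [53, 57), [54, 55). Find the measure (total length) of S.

Merged: [29, 39), [53, 57).
Lengths: 10 + 4 = 14.

14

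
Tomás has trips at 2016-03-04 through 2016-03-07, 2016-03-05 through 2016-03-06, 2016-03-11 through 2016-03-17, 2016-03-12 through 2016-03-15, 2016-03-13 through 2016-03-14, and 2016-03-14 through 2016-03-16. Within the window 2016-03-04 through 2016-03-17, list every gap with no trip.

The merged coverage is 2016-03-04 through 2016-03-07, 2016-03-11 through 2016-03-17.
Uncovered inside 2016-03-04 through 2016-03-17: 2016-03-08 through 2016-03-10.

2016-03-08 through 2016-03-10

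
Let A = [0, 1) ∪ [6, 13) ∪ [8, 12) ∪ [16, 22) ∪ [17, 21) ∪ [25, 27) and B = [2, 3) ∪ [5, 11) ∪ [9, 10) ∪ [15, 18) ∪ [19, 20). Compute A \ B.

[0, 1) ∪ [11, 13) ∪ [18, 19) ∪ [20, 22) ∪ [25, 27)

A, merged: [0, 1), [6, 13), [16, 22), [25, 27).
B, merged: [2, 3), [5, 11), [15, 18), [19, 20).
[0, 1): nothing removed.
[6, 13) \ B = [11, 13).
[16, 22) \ B = [18, 19), [20, 22).
[25, 27): nothing removed.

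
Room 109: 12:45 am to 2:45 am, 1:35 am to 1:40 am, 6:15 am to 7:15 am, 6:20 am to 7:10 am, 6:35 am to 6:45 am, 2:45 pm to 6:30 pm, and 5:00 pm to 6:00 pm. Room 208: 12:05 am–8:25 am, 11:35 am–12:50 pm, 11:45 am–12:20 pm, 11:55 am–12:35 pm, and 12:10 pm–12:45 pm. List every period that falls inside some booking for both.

A, merged: 12:45 am–2:45 am, 6:15 am–7:15 am, 2:45 pm–6:30 pm.
B, merged: 12:05 am–8:25 am, 11:35 am–12:50 pm.
12:45 am–2:45 am ∩ B → 12:45 am–2:45 am.
6:15 am–7:15 am ∩ B → 6:15 am–7:15 am.
2:45 pm–6:30 pm meets no B interval.

12:45 am–2:45 am, 6:15 am–7:15 am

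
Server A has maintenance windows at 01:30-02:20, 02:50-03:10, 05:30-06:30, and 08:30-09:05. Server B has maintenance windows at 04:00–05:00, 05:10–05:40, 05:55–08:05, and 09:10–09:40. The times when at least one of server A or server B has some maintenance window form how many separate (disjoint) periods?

A ∪ B = 01:30-02:20, 02:50-03:10, 04:00-05:00, 05:10-08:05, 08:30-09:05, 09:10-09:40.
That is 6 disjoint pieces.

6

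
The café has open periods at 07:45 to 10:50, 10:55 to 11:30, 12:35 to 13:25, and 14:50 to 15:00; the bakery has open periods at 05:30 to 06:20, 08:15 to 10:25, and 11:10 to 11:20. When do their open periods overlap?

07:45–10:50 meets the second set on 08:15–10:25.
10:55–11:30 meets the second set on 11:10–11:20.
12:35–13:25: no overlap with the second set.
14:50–15:00: no overlap with the second set.

08:15–10:25, 11:10–11:20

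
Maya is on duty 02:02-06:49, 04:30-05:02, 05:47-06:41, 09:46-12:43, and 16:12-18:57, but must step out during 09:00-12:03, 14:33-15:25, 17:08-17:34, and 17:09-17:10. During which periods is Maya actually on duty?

A, merged: 02:02-06:49, 09:46-12:43, 16:12-18:57.
B, merged: 09:00-12:03, 14:33-15:25, 17:08-17:34.
02:02-06:49: nothing removed.
09:46-12:43 \ B = 12:03-12:43.
16:12-18:57 \ B = 16:12-17:08, 17:34-18:57.

02:02-06:49, 12:03-12:43, 16:12-17:08, 17:34-18:57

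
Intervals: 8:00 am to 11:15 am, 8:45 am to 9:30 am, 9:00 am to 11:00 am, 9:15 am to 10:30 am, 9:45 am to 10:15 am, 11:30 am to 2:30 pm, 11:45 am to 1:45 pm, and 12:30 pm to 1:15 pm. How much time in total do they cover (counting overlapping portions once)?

Merged: 8:00 am–11:15 am, 11:30 am–2:30 pm.
Lengths: 3 h 15 min + 3 h = 6 h 15 min.

6 h 15 min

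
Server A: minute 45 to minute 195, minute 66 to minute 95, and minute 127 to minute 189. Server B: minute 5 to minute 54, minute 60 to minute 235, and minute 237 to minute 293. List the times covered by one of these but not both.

Merge the first list: minute 45 to minute 195.
A \ B = minute 54 to minute 60.
B \ A = minute 5 to minute 45, minute 195 to minute 235, minute 237 to minute 293.
Union of the two gives the symmetric difference.

minute 5 to minute 45, minute 54 to minute 60, minute 195 to minute 235, minute 237 to minute 293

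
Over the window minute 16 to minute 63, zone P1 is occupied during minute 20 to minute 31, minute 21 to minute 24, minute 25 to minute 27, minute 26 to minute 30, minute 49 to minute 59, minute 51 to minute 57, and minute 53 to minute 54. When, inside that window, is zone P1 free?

minute 16 to minute 20, minute 31 to minute 49, minute 59 to minute 63

Covered (merged): minute 20 to minute 31, minute 49 to minute 59.
Uncovered inside minute 16 to minute 63: minute 16 to minute 20, minute 31 to minute 49, minute 59 to minute 63.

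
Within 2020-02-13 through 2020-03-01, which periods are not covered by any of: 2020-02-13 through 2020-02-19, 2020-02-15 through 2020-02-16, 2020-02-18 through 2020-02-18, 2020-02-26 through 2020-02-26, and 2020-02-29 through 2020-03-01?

2020-02-20 through 2020-02-25, 2020-02-27 through 2020-02-28

The merged coverage is 2020-02-13 through 2020-02-19, 2020-02-26 through 2020-02-26, 2020-02-29 through 2020-03-01.
Complement within 2020-02-13 through 2020-03-01: 2020-02-20 through 2020-02-25, 2020-02-27 through 2020-02-28.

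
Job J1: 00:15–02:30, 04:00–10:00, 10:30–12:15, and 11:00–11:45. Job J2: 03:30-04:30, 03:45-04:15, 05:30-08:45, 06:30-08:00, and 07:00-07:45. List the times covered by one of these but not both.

First set merges to 00:15–02:30, 04:00–10:00, 10:30–12:15.
Second set merges to 03:30–04:30, 05:30–08:45.
Only in the first: 00:15–02:30, 04:30–05:30, 08:45–10:00, 10:30–12:15.
Only in the second: 03:30–04:00.
Together these are the periods covered by exactly one.

00:15–02:30, 03:30–04:00, 04:30–05:30, 08:45–10:00, 10:30–12:15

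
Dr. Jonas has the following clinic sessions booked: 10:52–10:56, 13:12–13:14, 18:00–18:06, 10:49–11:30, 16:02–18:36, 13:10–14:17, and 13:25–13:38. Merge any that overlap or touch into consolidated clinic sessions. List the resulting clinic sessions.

Sort by start: 10:49–11:30, 10:52–10:56, 13:10–14:17, 13:12–13:14, 13:25–13:38, 16:02–18:36, 18:00–18:06.
10:52–10:56 overlaps/touches 10:49–11:30 → extend to 10:49–11:30.
13:10–14:17 is disjoint → start new block.
13:12–13:14 overlaps/touches 13:10–14:17 → extend to 13:10–14:17.
13:25–13:38 overlaps/touches 13:10–14:17 → extend to 13:10–14:17.
16:02–18:36 is disjoint → start new block.
18:00–18:06 overlaps/touches 16:02–18:36 → extend to 16:02–18:36.

10:49–11:30, 13:10–14:17, 16:02–18:36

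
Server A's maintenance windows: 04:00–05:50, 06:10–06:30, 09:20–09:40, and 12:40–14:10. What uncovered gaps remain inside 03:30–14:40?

Covered (merged): 04:00-05:50, 06:10-06:30, 09:20-09:40, 12:40-14:10.
Gaps within 03:30-14:40: 03:30-04:00, 05:50-06:10, 06:30-09:20, 09:40-12:40, 14:10-14:40.

03:30-04:00, 05:50-06:10, 06:30-09:20, 09:40-12:40, 14:10-14:40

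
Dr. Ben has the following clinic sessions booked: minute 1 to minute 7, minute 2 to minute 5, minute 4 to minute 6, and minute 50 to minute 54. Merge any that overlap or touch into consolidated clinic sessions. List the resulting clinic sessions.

minute 2 to minute 5 overlaps/touches minute 1 to minute 7 → extend to minute 1 to minute 7.
minute 4 to minute 6 overlaps/touches minute 1 to minute 7 → extend to minute 1 to minute 7.
minute 50 to minute 54 is disjoint → start new block.

minute 1 to minute 7, minute 50 to minute 54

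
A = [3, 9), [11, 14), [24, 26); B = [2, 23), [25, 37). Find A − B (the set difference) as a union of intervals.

[3, 9) lies entirely inside B → drops out.
[11, 14) lies entirely inside B → drops out.
[24, 26) with B removed leaves [24, 25).

[24, 25)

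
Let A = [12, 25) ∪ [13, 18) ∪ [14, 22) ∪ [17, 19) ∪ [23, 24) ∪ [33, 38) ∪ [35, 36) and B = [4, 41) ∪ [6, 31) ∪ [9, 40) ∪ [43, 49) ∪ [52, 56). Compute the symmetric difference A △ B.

[4, 12) ∪ [25, 33) ∪ [38, 41) ∪ [43, 49) ∪ [52, 56)

Merge the first list: [12, 25), [33, 38).
Merge the second list: [4, 41), [43, 49), [52, 56).
A \ B = none.
B \ A = [4, 12), [25, 33), [38, 41), [43, 49), [52, 56).
Union of the two gives the symmetric difference.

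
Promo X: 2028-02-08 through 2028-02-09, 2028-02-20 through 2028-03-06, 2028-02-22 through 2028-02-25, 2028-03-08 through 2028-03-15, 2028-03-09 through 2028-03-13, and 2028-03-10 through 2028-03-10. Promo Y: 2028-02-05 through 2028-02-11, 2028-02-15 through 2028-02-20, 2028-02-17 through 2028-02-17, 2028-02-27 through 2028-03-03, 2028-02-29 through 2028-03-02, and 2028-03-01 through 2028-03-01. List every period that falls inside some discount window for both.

2028-02-08 through 2028-02-09, 2028-02-20 through 2028-02-20, 2028-02-27 through 2028-03-03

First set merges to 2028-02-08 through 2028-02-09, 2028-02-20 through 2028-03-06, 2028-03-08 through 2028-03-15.
Second set merges to 2028-02-05 through 2028-02-11, 2028-02-15 through 2028-02-20, 2028-02-27 through 2028-03-03.
2028-02-08 through 2028-02-09 ∩ B → 2028-02-08 through 2028-02-09.
2028-02-20 through 2028-03-06 ∩ B → 2028-02-20 through 2028-02-20, 2028-02-27 through 2028-03-03.
2028-03-08 through 2028-03-15 meets no B interval.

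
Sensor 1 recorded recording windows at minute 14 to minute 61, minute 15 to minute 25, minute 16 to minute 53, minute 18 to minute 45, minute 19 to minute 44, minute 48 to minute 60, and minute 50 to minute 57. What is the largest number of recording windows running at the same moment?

5

Walk the sorted start/end points keeping a running depth.
The depth first hits 5 at minute 19.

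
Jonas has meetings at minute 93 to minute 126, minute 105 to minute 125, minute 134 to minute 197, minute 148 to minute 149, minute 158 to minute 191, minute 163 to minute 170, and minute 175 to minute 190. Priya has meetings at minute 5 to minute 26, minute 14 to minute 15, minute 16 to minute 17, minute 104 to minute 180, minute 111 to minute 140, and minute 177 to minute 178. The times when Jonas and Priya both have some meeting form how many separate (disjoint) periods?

A, merged: minute 93 to minute 126, minute 134 to minute 197.
B, merged: minute 5 to minute 26, minute 104 to minute 180.
A ∩ B = minute 104 to minute 126, minute 134 to minute 180.
That is 2 disjoint pieces.

2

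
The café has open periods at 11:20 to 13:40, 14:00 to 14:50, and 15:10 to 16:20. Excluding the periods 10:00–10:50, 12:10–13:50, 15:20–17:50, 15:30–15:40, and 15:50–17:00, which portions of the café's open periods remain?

11:20-12:10, 14:00-14:50, 15:10-15:20

B, merged: 10:00-10:50, 12:10-13:50, 15:20-17:50.
11:20-13:40 \ B = 11:20-12:10.
14:00-14:50: nothing removed.
15:10-16:20 \ B = 15:10-15:20.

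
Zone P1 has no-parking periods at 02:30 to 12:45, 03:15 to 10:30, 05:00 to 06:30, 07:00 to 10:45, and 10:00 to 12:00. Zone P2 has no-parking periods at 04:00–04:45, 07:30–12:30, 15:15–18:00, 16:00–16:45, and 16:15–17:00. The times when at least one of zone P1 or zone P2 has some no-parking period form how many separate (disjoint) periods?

Merge the first list: 02:30–12:45.
Merge the second list: 04:00–04:45, 07:30–12:30, 15:15–18:00.
A ∪ B = 02:30–12:45, 15:15–18:00.
That is 2 disjoint pieces.

2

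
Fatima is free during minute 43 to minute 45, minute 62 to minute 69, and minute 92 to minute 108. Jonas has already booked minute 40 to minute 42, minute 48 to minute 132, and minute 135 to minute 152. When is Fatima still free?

minute 43 to minute 45 is untouched.
minute 62 to minute 69 lies entirely inside B → drops out.
minute 92 to minute 108 lies entirely inside B → drops out.

minute 43 to minute 45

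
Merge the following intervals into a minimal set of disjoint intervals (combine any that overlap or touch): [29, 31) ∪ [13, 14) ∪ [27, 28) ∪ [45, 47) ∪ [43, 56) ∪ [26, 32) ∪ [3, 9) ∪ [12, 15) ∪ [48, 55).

Sort by start: [3, 9), [12, 15), [13, 14), [26, 32), [27, 28), [29, 31), [43, 56), [45, 47), [48, 55).
[12, 15) is disjoint → start new block.
[13, 14) overlaps/touches [12, 15) → extend to [12, 15).
[26, 32) is disjoint → start new block.
[27, 28) overlaps/touches [26, 32) → extend to [26, 32).
[29, 31) overlaps/touches [26, 32) → extend to [26, 32).
[43, 56) is disjoint → start new block.
[45, 47) overlaps/touches [43, 56) → extend to [43, 56).
[48, 55) overlaps/touches [43, 56) → extend to [43, 56).

[3, 9) ∪ [12, 15) ∪ [26, 32) ∪ [43, 56)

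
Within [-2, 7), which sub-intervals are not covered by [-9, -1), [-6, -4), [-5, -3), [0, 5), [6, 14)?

[-1, 0) ∪ [5, 6)

After merging, the occupied span is [-9, -1), [0, 5), [6, 14).
Complement within [-2, 7): [-1, 0), [5, 6).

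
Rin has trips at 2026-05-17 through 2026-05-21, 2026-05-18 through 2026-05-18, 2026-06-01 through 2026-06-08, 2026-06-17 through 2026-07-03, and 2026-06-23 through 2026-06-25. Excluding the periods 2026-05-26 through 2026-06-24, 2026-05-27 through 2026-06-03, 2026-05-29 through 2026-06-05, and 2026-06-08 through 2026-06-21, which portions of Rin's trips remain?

2026-05-17 through 2026-05-21, 2026-06-25 through 2026-07-03

Merge the first list: 2026-05-17 through 2026-05-21, 2026-06-01 through 2026-06-08, 2026-06-17 through 2026-07-03.
Merge the second list: 2026-05-26 through 2026-06-24.
2026-05-17 through 2026-05-21: no B overlap → unchanged.
2026-06-01 through 2026-06-08: fully covered by B → removed.
2026-06-17 through 2026-07-03 minus B → 2026-06-25 through 2026-07-03.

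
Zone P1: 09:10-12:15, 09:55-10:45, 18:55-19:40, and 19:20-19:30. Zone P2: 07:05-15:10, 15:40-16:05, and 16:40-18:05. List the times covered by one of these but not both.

First set merges to 09:10-12:15, 18:55-19:40.
A but not B: 18:55-19:40.
B but not A: 07:05-09:10, 12:15-15:10, 15:40-16:05, 16:40-18:05.
Combining gives A △ B.

07:05-09:10, 12:15-15:10, 15:40-16:05, 16:40-18:05, 18:55-19:40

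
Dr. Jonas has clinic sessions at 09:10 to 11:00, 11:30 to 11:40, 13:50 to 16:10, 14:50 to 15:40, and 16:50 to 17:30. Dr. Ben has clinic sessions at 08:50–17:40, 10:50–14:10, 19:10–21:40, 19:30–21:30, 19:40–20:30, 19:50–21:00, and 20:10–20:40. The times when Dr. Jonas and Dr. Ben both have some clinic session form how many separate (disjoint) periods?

4

First set merges to 09:10–11:00, 11:30–11:40, 13:50–16:10, 16:50–17:30.
Second set merges to 08:50–17:40, 19:10–21:40.
A ∩ B = 09:10–11:00, 11:30–11:40, 13:50–16:10, 16:50–17:30.
That is 4 disjoint pieces.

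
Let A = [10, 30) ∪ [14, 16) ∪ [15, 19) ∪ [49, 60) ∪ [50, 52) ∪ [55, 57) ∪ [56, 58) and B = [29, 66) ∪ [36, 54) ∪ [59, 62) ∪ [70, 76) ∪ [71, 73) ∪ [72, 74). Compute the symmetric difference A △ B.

[10, 29) ∪ [30, 49) ∪ [60, 66) ∪ [70, 76)

First set merges to [10, 30), [49, 60).
Second set merges to [29, 66), [70, 76).
Only in the first: [10, 29).
Only in the second: [30, 49), [60, 66), [70, 76).
Together these are the periods covered by exactly one.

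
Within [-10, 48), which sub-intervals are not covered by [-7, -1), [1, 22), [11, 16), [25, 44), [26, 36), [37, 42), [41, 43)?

The merged coverage is [-7, -1), [1, 22), [25, 44).
Complement within [-10, 48): [-10, -7), [-1, 1), [22, 25), [44, 48).

[-10, -7) ∪ [-1, 1) ∪ [22, 25) ∪ [44, 48)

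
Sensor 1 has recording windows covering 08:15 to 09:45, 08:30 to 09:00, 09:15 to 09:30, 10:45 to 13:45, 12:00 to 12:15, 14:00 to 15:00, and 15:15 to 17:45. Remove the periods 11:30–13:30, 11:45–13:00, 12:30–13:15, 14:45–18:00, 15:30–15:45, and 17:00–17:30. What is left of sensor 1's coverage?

Merge the first list: 08:15–09:45, 10:45–13:45, 14:00–15:00, 15:15–17:45.
Merge the second list: 11:30–13:30, 14:45–18:00.
08:15–09:45: nothing removed.
10:45–13:45 \ B = 10:45–11:30, 13:30–13:45.
14:00–15:00 \ B = 14:00–14:45.
15:15–17:45: entirely removed.

08:15–09:45, 10:45–11:30, 13:30–13:45, 14:00–14:45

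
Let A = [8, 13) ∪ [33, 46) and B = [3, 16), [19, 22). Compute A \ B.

[8, 13): fully covered by B → removed.
[33, 46): no B overlap → unchanged.

[33, 46)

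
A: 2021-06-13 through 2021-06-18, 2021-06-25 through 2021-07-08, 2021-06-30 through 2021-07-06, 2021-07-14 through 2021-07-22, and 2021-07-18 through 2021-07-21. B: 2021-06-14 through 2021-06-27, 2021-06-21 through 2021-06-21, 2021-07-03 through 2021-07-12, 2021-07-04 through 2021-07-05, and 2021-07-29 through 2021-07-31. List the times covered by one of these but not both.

2021-06-13 through 2021-06-13, 2021-06-19 through 2021-06-24, 2021-06-28 through 2021-07-02, 2021-07-09 through 2021-07-12, 2021-07-14 through 2021-07-22, 2021-07-29 through 2021-07-31

First set merges to 2021-06-13 through 2021-06-18, 2021-06-25 through 2021-07-08, 2021-07-14 through 2021-07-22.
Second set merges to 2021-06-14 through 2021-06-27, 2021-07-03 through 2021-07-12, 2021-07-29 through 2021-07-31.
Only in the first: 2021-06-13 through 2021-06-13, 2021-06-28 through 2021-07-02, 2021-07-14 through 2021-07-22.
Only in the second: 2021-06-19 through 2021-06-24, 2021-07-09 through 2021-07-12, 2021-07-29 through 2021-07-31.
Together these are the periods covered by exactly one.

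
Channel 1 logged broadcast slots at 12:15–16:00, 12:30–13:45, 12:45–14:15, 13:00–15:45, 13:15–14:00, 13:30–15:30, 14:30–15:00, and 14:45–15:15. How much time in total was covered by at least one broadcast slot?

3 h 45 min

Merged: 12:15–16:00.
Length: 3 h 45 min.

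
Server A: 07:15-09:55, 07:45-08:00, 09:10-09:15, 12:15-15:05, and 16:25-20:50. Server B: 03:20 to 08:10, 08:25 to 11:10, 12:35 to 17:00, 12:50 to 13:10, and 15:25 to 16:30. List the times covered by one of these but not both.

A, merged: 07:15–09:55, 12:15–15:05, 16:25–20:50.
B, merged: 03:20–08:10, 08:25–11:10, 12:35–17:00.
A but not B: 08:10–08:25, 12:15–12:35, 17:00–20:50.
B but not A: 03:20–07:15, 09:55–11:10, 15:05–16:25.
Combining gives A △ B.

03:20–07:15, 08:10–08:25, 09:55–11:10, 12:15–12:35, 15:05–16:25, 17:00–20:50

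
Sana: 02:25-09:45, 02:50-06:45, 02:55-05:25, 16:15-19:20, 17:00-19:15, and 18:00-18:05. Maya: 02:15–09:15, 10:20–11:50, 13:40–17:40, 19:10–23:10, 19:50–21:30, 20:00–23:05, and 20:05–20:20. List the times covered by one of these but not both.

A, merged: 02:25–09:45, 16:15–19:20.
B, merged: 02:15–09:15, 10:20–11:50, 13:40–17:40, 19:10–23:10.
Only in the first: 09:15–09:45, 17:40–19:10.
Only in the second: 02:15–02:25, 10:20–11:50, 13:40–16:15, 19:20–23:10.
Together these are the periods covered by exactly one.

02:15–02:25, 09:15–09:45, 10:20–11:50, 13:40–16:15, 17:40–19:10, 19:20–23:10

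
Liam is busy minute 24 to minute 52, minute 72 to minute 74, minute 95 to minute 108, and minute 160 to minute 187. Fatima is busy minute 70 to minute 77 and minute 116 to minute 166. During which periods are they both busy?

minute 24 to minute 52 falls entirely outside B.
minute 72 to minute 74 overlaps B on minute 72 to minute 74.
minute 95 to minute 108 falls entirely outside B.
minute 160 to minute 187 overlaps B on minute 160 to minute 166.

minute 72 to minute 74, minute 160 to minute 166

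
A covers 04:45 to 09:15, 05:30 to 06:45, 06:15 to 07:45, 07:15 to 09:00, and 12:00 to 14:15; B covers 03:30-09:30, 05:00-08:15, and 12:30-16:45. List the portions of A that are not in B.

Merge the first list: 04:45–09:15, 12:00–14:15.
Merge the second list: 03:30–09:30, 12:30–16:45.
04:45–09:15 lies entirely inside B → drops out.
12:00–14:15 with B removed leaves 12:00–12:30.

12:00–12:30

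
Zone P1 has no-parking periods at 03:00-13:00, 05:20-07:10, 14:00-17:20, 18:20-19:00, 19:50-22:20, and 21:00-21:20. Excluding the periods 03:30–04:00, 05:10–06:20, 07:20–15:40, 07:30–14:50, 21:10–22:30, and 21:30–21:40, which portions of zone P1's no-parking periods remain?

First set merges to 03:00–13:00, 14:00–17:20, 18:20–19:00, 19:50–22:20.
Second set merges to 03:30–04:00, 05:10–06:20, 07:20–15:40, 21:10–22:30.
03:00–13:00 \ B = 03:00–03:30, 04:00–05:10, 06:20–07:20.
14:00–17:20 \ B = 15:40–17:20.
18:20–19:00: nothing removed.
19:50–22:20 \ B = 19:50–21:10.

03:00–03:30, 04:00–05:10, 06:20–07:20, 15:40–17:20, 18:20–19:00, 19:50–21:10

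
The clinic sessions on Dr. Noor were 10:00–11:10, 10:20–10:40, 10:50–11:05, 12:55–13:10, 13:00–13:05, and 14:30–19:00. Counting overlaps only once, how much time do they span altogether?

Merged: 10:00–11:10, 12:55–13:10, 14:30–19:00.
Lengths: 1 h 10 min + 15 min + 4 h 30 min = 5 h 55 min.

5 h 55 min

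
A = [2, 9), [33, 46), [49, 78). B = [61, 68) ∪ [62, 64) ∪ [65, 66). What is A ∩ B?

B, merged: [61, 68).
[2, 9) meets no B interval.
[33, 46) meets no B interval.
[49, 78) ∩ B → [61, 68).

[61, 68)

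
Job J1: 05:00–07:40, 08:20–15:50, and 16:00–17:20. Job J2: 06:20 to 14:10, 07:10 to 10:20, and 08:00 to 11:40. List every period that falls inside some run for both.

06:20–07:40, 08:20–14:10

Merge the second list: 06:20–14:10.
05:00–07:40 ∩ B → 06:20–07:40.
08:20–15:50 ∩ B → 08:20–14:10.
16:00–17:20 meets no B interval.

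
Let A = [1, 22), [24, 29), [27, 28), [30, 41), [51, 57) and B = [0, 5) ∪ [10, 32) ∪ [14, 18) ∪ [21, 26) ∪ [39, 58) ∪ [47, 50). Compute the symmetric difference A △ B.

[0, 1) ∪ [5, 10) ∪ [22, 24) ∪ [29, 30) ∪ [32, 39) ∪ [41, 51) ∪ [57, 58)

Merge the first list: [1, 22), [24, 29), [30, 41), [51, 57).
Merge the second list: [0, 5), [10, 32), [39, 58).
Only in the first: [5, 10), [32, 39).
Only in the second: [0, 1), [22, 24), [29, 30), [41, 51), [57, 58).
Together these are the periods covered by exactly one.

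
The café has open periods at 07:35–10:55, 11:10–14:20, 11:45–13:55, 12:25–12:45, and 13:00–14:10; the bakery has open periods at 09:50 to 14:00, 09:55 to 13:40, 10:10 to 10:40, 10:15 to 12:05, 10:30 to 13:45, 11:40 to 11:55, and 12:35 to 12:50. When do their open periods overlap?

09:50-10:55, 11:10-14:00

A, merged: 07:35-10:55, 11:10-14:20.
B, merged: 09:50-14:00.
07:35-10:55 meets the second set on 09:50-10:55.
11:10-14:20 meets the second set on 11:10-14:00.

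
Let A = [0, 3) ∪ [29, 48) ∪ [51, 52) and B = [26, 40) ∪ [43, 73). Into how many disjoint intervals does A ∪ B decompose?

A ∪ B = [0, 3), [26, 73).
That is 2 disjoint pieces.

2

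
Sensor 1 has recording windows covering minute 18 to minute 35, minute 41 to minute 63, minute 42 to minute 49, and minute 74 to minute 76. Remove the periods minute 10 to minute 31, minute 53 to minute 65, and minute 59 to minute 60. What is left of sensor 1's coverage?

minute 31 to minute 35, minute 41 to minute 53, minute 74 to minute 76

First set merges to minute 18 to minute 35, minute 41 to minute 63, minute 74 to minute 76.
Second set merges to minute 10 to minute 31, minute 53 to minute 65.
minute 18 to minute 35 with B removed leaves minute 31 to minute 35.
minute 41 to minute 63 with B removed leaves minute 41 to minute 53.
minute 74 to minute 76 is untouched.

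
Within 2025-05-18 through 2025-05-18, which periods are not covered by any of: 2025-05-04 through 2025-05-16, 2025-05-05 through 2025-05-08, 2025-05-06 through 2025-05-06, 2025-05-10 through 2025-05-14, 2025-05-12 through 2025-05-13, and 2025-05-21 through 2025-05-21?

After merging, the occupied span is 2025-05-04 through 2025-05-16, 2025-05-21 through 2025-05-21.
Complement within 2025-05-18 through 2025-05-18: 2025-05-18 through 2025-05-18.

2025-05-18 through 2025-05-18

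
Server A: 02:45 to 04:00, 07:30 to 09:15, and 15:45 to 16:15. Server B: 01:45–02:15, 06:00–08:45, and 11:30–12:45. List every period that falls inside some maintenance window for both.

07:30-08:45

02:45-04:00 meets no B interval.
07:30-09:15 ∩ B → 07:30-08:45.
15:45-16:15 meets no B interval.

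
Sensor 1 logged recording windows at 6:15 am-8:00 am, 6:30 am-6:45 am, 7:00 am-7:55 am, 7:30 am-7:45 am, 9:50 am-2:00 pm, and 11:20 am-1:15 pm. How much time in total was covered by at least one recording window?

5 h 55 min

Merged: 6:15 am–8:00 am, 9:50 am–2:00 pm.
Lengths: 1 h 45 min + 4 h 10 min = 5 h 55 min.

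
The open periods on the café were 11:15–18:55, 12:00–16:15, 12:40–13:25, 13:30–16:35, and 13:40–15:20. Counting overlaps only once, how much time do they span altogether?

7 h 40 min

Merged: 11:15–18:55.
Length: 7 h 40 min.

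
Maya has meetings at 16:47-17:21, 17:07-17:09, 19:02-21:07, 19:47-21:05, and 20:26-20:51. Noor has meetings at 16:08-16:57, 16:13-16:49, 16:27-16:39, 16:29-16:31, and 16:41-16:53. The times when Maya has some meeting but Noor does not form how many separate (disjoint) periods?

2

First set merges to 16:47-17:21, 19:02-21:07.
Second set merges to 16:08-16:57.
A \ B = 16:57-17:21, 19:02-21:07.
That is 2 disjoint pieces.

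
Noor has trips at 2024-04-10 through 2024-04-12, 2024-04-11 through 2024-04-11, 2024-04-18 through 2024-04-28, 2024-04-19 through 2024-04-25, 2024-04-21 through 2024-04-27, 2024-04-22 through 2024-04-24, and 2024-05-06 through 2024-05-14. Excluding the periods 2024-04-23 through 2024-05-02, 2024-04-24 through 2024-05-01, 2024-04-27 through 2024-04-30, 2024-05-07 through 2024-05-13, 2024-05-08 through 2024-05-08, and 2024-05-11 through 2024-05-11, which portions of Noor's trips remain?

A, merged: 2024-04-10 through 2024-04-12, 2024-04-18 through 2024-04-28, 2024-05-06 through 2024-05-14.
B, merged: 2024-04-23 through 2024-05-02, 2024-05-07 through 2024-05-13.
2024-04-10 through 2024-04-12 is untouched.
2024-04-18 through 2024-04-28 with B removed leaves 2024-04-18 through 2024-04-22.
2024-05-06 through 2024-05-14 with B removed leaves 2024-05-06 through 2024-05-06, 2024-05-14 through 2024-05-14.

2024-04-10 through 2024-04-12, 2024-04-18 through 2024-04-22, 2024-05-06 through 2024-05-06, 2024-05-14 through 2024-05-14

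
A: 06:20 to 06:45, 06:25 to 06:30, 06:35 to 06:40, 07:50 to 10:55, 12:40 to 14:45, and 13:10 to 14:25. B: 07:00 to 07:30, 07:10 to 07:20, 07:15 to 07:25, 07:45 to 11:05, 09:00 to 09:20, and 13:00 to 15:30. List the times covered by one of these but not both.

06:20-06:45, 07:00-07:30, 07:45-07:50, 10:55-11:05, 12:40-13:00, 14:45-15:30

First set merges to 06:20-06:45, 07:50-10:55, 12:40-14:45.
Second set merges to 07:00-07:30, 07:45-11:05, 13:00-15:30.
A but not B: 06:20-06:45, 12:40-13:00.
B but not A: 07:00-07:30, 07:45-07:50, 10:55-11:05, 14:45-15:30.
Combining gives A △ B.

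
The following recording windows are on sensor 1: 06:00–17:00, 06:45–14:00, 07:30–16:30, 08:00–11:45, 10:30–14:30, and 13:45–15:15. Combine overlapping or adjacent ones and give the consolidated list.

06:45-14:00 overlaps/touches 06:00-17:00 → extend to 06:00-17:00.
07:30-16:30 overlaps/touches 06:00-17:00 → extend to 06:00-17:00.
08:00-11:45 overlaps/touches 06:00-17:00 → extend to 06:00-17:00.
10:30-14:30 overlaps/touches 06:00-17:00 → extend to 06:00-17:00.
13:45-15:15 overlaps/touches 06:00-17:00 → extend to 06:00-17:00.

06:00-17:00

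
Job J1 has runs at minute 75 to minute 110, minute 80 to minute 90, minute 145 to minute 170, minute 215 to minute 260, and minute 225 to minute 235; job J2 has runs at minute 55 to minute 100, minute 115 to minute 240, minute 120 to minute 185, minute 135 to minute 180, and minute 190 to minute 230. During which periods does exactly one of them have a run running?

minute 55 to minute 75, minute 100 to minute 110, minute 115 to minute 145, minute 170 to minute 215, minute 240 to minute 260

A, merged: minute 75 to minute 110, minute 145 to minute 170, minute 215 to minute 260.
B, merged: minute 55 to minute 100, minute 115 to minute 240.
Only in the first: minute 100 to minute 110, minute 240 to minute 260.
Only in the second: minute 55 to minute 75, minute 115 to minute 145, minute 170 to minute 215.
Together these are the periods covered by exactly one.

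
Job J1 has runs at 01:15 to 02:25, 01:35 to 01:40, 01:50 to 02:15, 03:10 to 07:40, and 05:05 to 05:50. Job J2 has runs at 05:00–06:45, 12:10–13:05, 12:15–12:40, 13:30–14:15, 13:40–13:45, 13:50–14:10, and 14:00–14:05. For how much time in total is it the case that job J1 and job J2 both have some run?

1 h 45 min

Merge the first list: 01:15-02:25, 03:10-07:40.
Merge the second list: 05:00-06:45, 12:10-13:05, 13:30-14:15.
A ∩ B = 05:00-06:45.
Total: 1 h 45 min.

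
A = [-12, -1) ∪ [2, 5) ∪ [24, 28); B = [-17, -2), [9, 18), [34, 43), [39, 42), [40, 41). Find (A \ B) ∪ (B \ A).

[-17, -12) ∪ [-2, -1) ∪ [2, 5) ∪ [9, 18) ∪ [24, 28) ∪ [34, 43)

Second set merges to [-17, -2), [9, 18), [34, 43).
A \ B = [-2, -1), [2, 5), [24, 28).
B \ A = [-17, -12), [9, 18), [34, 43).
Union of the two gives the symmetric difference.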